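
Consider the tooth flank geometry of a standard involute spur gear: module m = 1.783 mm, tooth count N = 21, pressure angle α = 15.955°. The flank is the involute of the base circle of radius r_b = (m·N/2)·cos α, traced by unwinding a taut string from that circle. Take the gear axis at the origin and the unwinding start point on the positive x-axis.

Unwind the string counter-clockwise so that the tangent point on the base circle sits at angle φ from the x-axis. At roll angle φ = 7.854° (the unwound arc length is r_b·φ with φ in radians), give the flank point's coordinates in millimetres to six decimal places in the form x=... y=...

x=18.168631 y=0.015426

pitch radius r_p = m·N/2 = 1.783·21/2 = 18.721500
base radius r_b = r_p·cos α = 18.721500·cos 15.955° = 18.000308
roll angle φ = 7.854° = 0.13707816 rad
x = r_b·(cos φ + φ·sin φ) = 18.000308·(0.99061949 + 0.13707816·0.13664927) = 18.168631
y = r_b·(sin φ − φ·cos φ) = 18.000308·(0.13664927 − 0.13707816·0.99061949) = 0.015426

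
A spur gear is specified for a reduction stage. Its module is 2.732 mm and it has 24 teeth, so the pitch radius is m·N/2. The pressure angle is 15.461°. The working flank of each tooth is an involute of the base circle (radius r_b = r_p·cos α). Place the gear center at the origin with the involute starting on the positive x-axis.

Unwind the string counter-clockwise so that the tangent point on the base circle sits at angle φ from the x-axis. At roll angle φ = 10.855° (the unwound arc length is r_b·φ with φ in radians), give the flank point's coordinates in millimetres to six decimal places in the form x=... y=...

pitch radius r_p = m·N/2 = 2.732·24/2 = 32.784000
base radius r_b = r_p·cos α = 32.784000·cos 15.461° = 31.597617
roll angle φ = 10.855° = 0.18945549 rad
x = r_b·(cos φ + φ·sin φ) = 31.597617·(0.98210693 + 0.18945549·0.18832416) = 32.159611
y = r_b·(sin φ − φ·cos φ) = 31.597617·(0.18832416 − 0.18945549·0.98210693) = 0.071367

x=32.159611 y=0.071367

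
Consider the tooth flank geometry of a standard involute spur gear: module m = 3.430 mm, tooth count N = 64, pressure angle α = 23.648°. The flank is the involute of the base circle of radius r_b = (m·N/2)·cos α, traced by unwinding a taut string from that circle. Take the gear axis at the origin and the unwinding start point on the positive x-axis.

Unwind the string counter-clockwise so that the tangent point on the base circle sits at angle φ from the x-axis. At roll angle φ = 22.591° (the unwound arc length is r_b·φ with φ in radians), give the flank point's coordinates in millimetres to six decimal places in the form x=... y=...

x=108.057333 y=2.022567

pitch radius r_p = m·N/2 = 3.430·64/2 = 109.760000
base radius r_b = r_p·cos α = 109.760000·cos 23.648° = 100.543125
roll angle φ = 22.591° = 0.39428733 rad
x = r_b·(cos φ + φ·sin φ) = 100.543125·(0.92327057 + 0.39428733·0.38415030) = 108.057333
y = r_b·(sin φ − φ·cos φ) = 100.543125·(0.38415030 − 0.39428733·0.92327057) = 2.022567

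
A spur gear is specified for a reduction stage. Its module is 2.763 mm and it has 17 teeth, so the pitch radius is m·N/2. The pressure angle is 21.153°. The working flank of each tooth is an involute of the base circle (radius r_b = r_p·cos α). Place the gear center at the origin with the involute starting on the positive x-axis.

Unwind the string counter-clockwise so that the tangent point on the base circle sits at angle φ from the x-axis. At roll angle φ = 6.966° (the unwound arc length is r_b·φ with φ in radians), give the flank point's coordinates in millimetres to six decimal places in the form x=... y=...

pitch radius r_p = m·N/2 = 2.763·17/2 = 23.485500
base radius r_b = r_p·cos α = 23.485500·cos 21.153° = 21.903050
roll angle φ = 6.966° = 0.12157964 rad
x = r_b·(cos φ + φ·sin φ) = 21.903050·(0.99261830 + 0.12157964·0.12128033) = 22.064333
y = r_b·(sin φ − φ·cos φ) = 21.903050·(0.12128033 − 0.12157964·0.99261830) = 0.013102

x=22.064333 y=0.013102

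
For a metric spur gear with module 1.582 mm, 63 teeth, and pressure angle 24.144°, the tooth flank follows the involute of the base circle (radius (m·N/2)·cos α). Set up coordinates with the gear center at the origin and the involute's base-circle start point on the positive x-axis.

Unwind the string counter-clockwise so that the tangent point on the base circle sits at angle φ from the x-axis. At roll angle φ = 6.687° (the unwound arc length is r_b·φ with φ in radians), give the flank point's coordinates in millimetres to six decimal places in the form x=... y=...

x=45.782276 y=0.024064

pitch radius r_p = m·N/2 = 1.582·63/2 = 49.833000
base radius r_b = r_p·cos α = 49.833000·cos 24.144° = 45.473626
roll angle φ = 6.687° = 0.11671017 rad
x = r_b·(cos φ + φ·sin φ) = 45.473626·(0.99319710 + 0.11671017·0.11644539) = 45.782276
y = r_b·(sin φ − φ·cos φ) = 45.473626·(0.11644539 − 0.11671017·0.99319710) = 0.024064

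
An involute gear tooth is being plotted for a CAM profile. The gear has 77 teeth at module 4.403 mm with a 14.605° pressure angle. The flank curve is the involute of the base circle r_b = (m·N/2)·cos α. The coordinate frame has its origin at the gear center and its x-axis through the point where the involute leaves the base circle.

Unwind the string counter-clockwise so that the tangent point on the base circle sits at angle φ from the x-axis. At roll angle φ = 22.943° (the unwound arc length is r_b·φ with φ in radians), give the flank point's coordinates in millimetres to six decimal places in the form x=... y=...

x=176.666791 y=3.454826

pitch radius r_p = m·N/2 = 4.403·77/2 = 169.515500
base radius r_b = r_p·cos α = 169.515500·cos 14.605° = 164.037974
roll angle φ = 22.943° = 0.40043089 rad
x = r_b·(cos φ + φ·sin φ) = 164.037974·(0.92089311 + 0.40043089·0.38981518) = 176.666791
y = r_b·(sin φ − φ·cos φ) = 164.037974·(0.38981518 − 0.40043089·0.92089311) = 3.454826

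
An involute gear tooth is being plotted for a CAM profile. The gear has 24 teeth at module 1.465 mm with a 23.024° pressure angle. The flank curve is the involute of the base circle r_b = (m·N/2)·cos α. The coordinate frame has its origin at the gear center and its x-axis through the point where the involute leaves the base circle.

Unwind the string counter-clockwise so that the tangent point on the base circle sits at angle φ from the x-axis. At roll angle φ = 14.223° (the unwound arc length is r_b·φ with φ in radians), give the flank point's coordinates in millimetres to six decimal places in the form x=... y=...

pitch radius r_p = m·N/2 = 1.465·24/2 = 17.580000
base radius r_b = r_p·cos α = 17.580000·cos 23.024° = 16.179597
roll angle φ = 14.223° = 0.24823818 rad
x = r_b·(cos φ + φ·sin φ) = 16.179597·(0.96934680 + 0.24823818·0.24569653) = 16.670454
y = r_b·(sin φ − φ·cos φ) = 16.179597·(0.24569653 − 0.24823818·0.96934680) = 0.081992

x=16.670454 y=0.081992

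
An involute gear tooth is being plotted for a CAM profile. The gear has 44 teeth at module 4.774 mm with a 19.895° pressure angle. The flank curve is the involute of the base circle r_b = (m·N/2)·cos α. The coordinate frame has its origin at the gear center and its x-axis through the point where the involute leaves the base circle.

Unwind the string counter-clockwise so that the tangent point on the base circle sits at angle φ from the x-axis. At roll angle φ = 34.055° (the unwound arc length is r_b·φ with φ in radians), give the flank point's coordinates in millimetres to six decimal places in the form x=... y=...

pitch radius r_p = m·N/2 = 4.774·44/2 = 105.028000
base radius r_b = r_p·cos α = 105.028000·cos 19.895° = 98.759701
roll angle φ = 34.055° = 0.59437188 rad
x = r_b·(cos φ + φ·sin φ) = 98.759701·(0.82850040 + 0.59437188·0.55998846) = 114.693769
y = r_b·(sin φ − φ·cos φ) = 98.759701·(0.55998846 − 0.59437188·0.82850040) = 6.671329

x=114.693769 y=6.671329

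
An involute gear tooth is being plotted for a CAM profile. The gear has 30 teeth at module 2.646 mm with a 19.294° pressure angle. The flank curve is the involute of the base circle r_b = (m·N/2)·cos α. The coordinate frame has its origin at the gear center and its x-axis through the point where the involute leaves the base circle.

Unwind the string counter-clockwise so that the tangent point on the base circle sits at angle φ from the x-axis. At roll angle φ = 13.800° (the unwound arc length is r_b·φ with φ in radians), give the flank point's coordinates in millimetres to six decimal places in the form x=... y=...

x=38.531702 y=0.173462

pitch radius r_p = m·N/2 = 2.646·30/2 = 39.690000
base radius r_b = r_p·cos α = 39.690000·cos 19.294° = 37.460833
roll angle φ = 13.800° = 0.24085544 rad
x = r_b·(cos φ + φ·sin φ) = 37.460833·(0.97113428 + 0.24085544·0.23853346) = 38.531702
y = r_b·(sin φ − φ·cos φ) = 37.460833·(0.23853346 − 0.24085544·0.97113428) = 0.173462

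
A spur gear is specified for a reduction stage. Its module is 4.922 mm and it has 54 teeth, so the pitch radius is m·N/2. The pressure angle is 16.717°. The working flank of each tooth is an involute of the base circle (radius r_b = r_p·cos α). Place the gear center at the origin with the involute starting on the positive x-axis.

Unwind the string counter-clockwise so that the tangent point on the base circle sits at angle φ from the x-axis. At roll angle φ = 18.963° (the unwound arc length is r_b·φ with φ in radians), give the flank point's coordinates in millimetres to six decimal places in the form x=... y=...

x=134.058715 y=1.521315

pitch radius r_p = m·N/2 = 4.922·54/2 = 132.894000
base radius r_b = r_p·cos α = 132.894000·cos 16.717° = 127.277526
roll angle φ = 18.963° = 0.33096679 rad
x = r_b·(cos φ + φ·sin φ) = 127.277526·(0.94572862 + 0.33096679·0.32495750) = 134.058715
y = r_b·(sin φ − φ·cos φ) = 127.277526·(0.32495750 − 0.33096679·0.94572862) = 1.521315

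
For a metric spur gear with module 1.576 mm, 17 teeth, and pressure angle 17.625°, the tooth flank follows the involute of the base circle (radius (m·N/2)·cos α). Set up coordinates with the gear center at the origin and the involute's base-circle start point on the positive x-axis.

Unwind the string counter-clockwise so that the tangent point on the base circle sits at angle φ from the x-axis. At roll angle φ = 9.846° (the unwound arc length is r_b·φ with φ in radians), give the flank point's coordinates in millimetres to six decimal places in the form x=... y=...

x=12.954296 y=0.021533

pitch radius r_p = m·N/2 = 1.576·17/2 = 13.396000
base radius r_b = r_p·cos α = 13.396000·cos 17.625° = 12.767174
roll angle φ = 9.846° = 0.17184512 rad
x = r_b·(cos φ + φ·sin φ) = 12.767174·(0.98527093 + 0.17184512·0.17100058) = 12.954296
y = r_b·(sin φ − φ·cos φ) = 12.767174·(0.17100058 − 0.17184512·0.98527093) = 0.021533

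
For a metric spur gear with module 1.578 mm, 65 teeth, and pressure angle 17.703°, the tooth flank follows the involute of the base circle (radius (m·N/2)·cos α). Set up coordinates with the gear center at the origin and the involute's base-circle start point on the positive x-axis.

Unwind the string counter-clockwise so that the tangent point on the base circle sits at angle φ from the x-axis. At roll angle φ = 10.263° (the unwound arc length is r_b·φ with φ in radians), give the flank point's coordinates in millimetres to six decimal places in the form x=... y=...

x=49.633934 y=0.093296

pitch radius r_p = m·N/2 = 1.578·65/2 = 51.285000
base radius r_b = r_p·cos α = 51.285000·cos 17.703° = 48.856428
roll angle φ = 10.263° = 0.17912314 rad
x = r_b·(cos φ + φ·sin φ) = 48.856428·(0.98400030 + 0.17912314·0.17816681) = 49.633934
y = r_b·(sin φ − φ·cos φ) = 48.856428·(0.17816681 − 0.17912314·0.98400030) = 0.093296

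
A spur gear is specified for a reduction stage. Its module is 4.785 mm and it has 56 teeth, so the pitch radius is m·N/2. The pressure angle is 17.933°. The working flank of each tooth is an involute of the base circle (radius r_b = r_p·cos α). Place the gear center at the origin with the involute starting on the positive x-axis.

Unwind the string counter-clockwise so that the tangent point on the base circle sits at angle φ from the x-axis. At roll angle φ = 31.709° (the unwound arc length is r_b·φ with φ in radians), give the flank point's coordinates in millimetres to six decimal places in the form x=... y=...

x=145.522340 y=6.984079

pitch radius r_p = m·N/2 = 4.785·56/2 = 133.980000
base radius r_b = r_p·cos α = 133.980000·cos 17.933° = 127.470879
roll angle φ = 31.709° = 0.55342645 rad
x = r_b·(cos φ + φ·sin φ) = 127.470879·(0.85072856 + 0.55342645·0.52560529) = 145.522340
y = r_b·(sin φ − φ·cos φ) = 127.470879·(0.52560529 − 0.55342645·0.85072856) = 6.984079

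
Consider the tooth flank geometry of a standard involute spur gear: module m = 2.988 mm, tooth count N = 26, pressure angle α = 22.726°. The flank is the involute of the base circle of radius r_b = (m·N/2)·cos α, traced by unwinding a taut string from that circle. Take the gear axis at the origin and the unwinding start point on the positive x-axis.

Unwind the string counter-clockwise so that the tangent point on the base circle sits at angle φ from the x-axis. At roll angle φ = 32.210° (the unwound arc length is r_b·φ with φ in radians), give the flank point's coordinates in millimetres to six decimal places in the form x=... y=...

x=41.050252 y=2.055517

pitch radius r_p = m·N/2 = 2.988·26/2 = 38.844000
base radius r_b = r_p·cos α = 38.844000·cos 22.726° = 35.828264
roll angle φ = 32.210° = 0.56217055 rad
x = r_b·(cos φ + φ·sin φ) = 35.828264·(0.84610015 + 0.56217055·0.53302396) = 41.050252
y = r_b·(sin φ − φ·cos φ) = 35.828264·(0.53302396 − 0.56217055·0.84610015) = 2.055517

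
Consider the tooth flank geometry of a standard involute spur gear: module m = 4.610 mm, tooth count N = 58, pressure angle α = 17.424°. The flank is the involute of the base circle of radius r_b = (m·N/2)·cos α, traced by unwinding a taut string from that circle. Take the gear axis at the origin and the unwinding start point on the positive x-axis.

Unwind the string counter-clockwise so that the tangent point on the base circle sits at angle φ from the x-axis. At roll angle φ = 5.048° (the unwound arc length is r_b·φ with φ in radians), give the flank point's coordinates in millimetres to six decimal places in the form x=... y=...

x=128.049738 y=0.029056

pitch radius r_p = m·N/2 = 4.610·58/2 = 133.690000
base radius r_b = r_p·cos α = 133.690000·cos 17.424° = 127.555632
roll angle φ = 5.048° = 0.08810422 rad
x = r_b·(cos φ + φ·sin φ) = 127.555632·(0.99612133 + 0.08810422·0.08799028) = 128.049738
y = r_b·(sin φ − φ·cos φ) = 127.555632·(0.08799028 − 0.08810422·0.99612133) = 0.029056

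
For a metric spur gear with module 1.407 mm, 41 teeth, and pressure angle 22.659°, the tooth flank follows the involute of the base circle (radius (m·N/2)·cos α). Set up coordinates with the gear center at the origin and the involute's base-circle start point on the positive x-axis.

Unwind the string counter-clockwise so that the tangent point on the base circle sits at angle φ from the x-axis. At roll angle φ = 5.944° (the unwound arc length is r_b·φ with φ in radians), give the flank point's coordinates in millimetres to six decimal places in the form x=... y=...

x=26.760034 y=0.009896

pitch radius r_p = m·N/2 = 1.407·41/2 = 28.843500
base radius r_b = r_p·cos α = 28.843500·cos 22.659° = 26.617186
roll angle φ = 5.944° = 0.10374237 rad
x = r_b·(cos φ + φ·sin φ) = 26.617186·(0.99462358 + 0.10374237·0.10355638) = 26.760034
y = r_b·(sin φ − φ·cos φ) = 26.617186·(0.10355638 − 0.10374237·0.99462358) = 0.009896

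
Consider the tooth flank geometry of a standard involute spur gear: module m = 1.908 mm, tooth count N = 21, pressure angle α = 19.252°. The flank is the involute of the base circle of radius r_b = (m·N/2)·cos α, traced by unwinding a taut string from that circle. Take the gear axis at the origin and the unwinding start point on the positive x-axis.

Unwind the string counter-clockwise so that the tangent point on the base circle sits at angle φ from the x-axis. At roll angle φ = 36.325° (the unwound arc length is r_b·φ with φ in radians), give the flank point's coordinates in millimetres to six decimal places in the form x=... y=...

x=22.341251 y=1.542927

pitch radius r_p = m·N/2 = 1.908·21/2 = 20.034000
base radius r_b = r_p·cos α = 20.034000·cos 19.252° = 18.913649
roll angle φ = 36.325° = 0.63399085 rad
x = r_b·(cos φ + φ·sin φ) = 18.913649·(0.80566989 + 0.63399085·0.59236477) = 22.341251
y = r_b·(sin φ − φ·cos φ) = 18.913649·(0.59236477 − 0.63399085·0.80566989) = 1.542927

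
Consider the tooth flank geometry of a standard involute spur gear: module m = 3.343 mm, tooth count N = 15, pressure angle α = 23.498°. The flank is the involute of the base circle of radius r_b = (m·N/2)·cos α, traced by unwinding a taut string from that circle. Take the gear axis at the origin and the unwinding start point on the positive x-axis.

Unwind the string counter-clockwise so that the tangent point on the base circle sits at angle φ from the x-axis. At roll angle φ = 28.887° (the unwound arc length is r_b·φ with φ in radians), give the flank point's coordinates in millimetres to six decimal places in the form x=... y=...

x=25.732581 y=0.957504

pitch radius r_p = m·N/2 = 3.343·15/2 = 25.072500
base radius r_b = r_p·cos α = 25.072500·cos 23.498° = 22.993338
roll angle φ = 28.887° = 0.50417326 rad
x = r_b·(cos φ + φ·sin φ) = 22.993338·(0.87557416 + 0.50417326·0.48308373) = 25.732581
y = r_b·(sin φ − φ·cos φ) = 22.993338·(0.48308373 − 0.50417326·0.87557416) = 0.957504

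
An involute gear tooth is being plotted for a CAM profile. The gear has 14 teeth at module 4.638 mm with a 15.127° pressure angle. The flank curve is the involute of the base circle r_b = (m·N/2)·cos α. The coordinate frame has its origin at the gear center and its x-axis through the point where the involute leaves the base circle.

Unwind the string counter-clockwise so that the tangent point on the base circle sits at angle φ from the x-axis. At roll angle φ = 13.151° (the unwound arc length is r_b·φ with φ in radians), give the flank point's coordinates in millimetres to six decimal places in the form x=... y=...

pitch radius r_p = m·N/2 = 4.638·14/2 = 32.466000
base radius r_b = r_p·cos α = 32.466000·cos 15.127° = 31.341045
roll angle φ = 13.151° = 0.22952825 rad
x = r_b·(cos φ + φ·sin φ) = 31.341045·(0.97377384 + 0.22952825·0.22751817) = 32.155777
y = r_b·(sin φ − φ·cos φ) = 31.341045·(0.22751817 − 0.22952825·0.97377384) = 0.125664

x=32.155777 y=0.125664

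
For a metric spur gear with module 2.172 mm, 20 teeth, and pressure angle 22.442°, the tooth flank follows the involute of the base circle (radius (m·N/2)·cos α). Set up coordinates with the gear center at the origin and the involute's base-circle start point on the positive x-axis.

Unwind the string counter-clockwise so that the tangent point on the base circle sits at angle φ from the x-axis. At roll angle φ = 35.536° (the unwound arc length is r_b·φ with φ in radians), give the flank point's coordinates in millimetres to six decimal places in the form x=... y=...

pitch radius r_p = m·N/2 = 2.172·20/2 = 21.720000
base radius r_b = r_p·cos α = 21.720000·cos 22.442° = 20.075067
roll angle φ = 35.536° = 0.62022020 rad
x = r_b·(cos φ + φ·sin φ) = 20.075067·(0.81375049 + 0.62022020·0.58121436) = 23.572774
y = r_b·(sin φ − φ·cos φ) = 20.075067·(0.58121436 − 0.62022020·0.81375049) = 1.535941

x=23.572774 y=1.535941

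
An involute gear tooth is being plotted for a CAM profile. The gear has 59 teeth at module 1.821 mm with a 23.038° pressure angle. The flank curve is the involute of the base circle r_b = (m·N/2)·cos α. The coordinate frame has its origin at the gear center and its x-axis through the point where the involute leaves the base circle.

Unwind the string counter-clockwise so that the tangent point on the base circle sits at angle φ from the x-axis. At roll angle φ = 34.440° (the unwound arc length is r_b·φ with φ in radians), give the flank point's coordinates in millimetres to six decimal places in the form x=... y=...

x=57.575208 y=3.451140

pitch radius r_p = m·N/2 = 1.821·59/2 = 53.719500
base radius r_b = r_p·cos α = 53.719500·cos 23.038° = 49.435129
roll angle φ = 34.440° = 0.60109139 rad
x = r_b·(cos φ + φ·sin φ) = 49.435129·(0.82471888 + 0.60109139·0.56554290) = 57.575208
y = r_b·(sin φ − φ·cos φ) = 49.435129·(0.56554290 − 0.60109139·0.82471888) = 3.451140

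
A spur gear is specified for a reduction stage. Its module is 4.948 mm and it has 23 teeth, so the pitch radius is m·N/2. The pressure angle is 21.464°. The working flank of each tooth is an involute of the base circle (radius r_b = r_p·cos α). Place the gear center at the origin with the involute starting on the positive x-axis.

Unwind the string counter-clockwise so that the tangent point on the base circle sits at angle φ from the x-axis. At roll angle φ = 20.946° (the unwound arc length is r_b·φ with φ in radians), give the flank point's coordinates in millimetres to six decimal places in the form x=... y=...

x=56.377023 y=0.850965

pitch radius r_p = m·N/2 = 4.948·23/2 = 56.902000
base radius r_b = r_p·cos α = 56.902000·cos 21.464° = 52.955713
roll angle φ = 20.946° = 0.36557667 rad
x = r_b·(cos φ + φ·sin φ) = 52.955713·(0.93391777 + 0.36557667·0.35748791) = 56.377023
y = r_b·(sin φ − φ·cos φ) = 52.955713·(0.35748791 − 0.36557667·0.93391777) = 0.850965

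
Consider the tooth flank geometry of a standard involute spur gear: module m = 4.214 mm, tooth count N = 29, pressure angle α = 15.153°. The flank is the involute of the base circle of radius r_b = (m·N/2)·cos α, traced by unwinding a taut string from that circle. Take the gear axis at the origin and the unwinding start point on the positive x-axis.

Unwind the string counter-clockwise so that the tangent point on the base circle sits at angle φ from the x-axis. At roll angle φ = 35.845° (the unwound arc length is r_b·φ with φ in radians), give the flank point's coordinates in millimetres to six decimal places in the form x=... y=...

x=69.415355 y=4.628033

pitch radius r_p = m·N/2 = 4.214·29/2 = 61.103000
base radius r_b = r_p·cos α = 61.103000·cos 15.153° = 58.978525
roll angle φ = 35.845° = 0.62561327 rad
x = r_b·(cos φ + φ·sin φ) = 58.978525·(0.81060414 + 0.62561327·0.58559450) = 69.415355
y = r_b·(sin φ − φ·cos φ) = 58.978525·(0.58559450 − 0.62561327·0.81060414) = 4.628033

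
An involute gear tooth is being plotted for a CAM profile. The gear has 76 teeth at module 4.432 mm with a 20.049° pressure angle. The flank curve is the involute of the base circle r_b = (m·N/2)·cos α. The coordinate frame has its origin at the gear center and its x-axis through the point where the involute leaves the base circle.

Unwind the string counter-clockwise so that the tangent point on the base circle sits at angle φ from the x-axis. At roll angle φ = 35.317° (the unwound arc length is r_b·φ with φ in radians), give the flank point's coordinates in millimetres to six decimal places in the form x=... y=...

pitch radius r_p = m·N/2 = 4.432·76/2 = 168.416000
base radius r_b = r_p·cos α = 168.416000·cos 20.049° = 158.209953
roll angle φ = 35.317° = 0.61639793 rad
x = r_b·(cos φ + φ·sin φ) = 158.209953·(0.81596610 + 0.61639793·0.57809975) = 185.470413
y = r_b·(sin φ − φ·cos φ) = 158.209953·(0.57809975 − 0.61639793·0.81596610) = 11.887886

x=185.470413 y=11.887886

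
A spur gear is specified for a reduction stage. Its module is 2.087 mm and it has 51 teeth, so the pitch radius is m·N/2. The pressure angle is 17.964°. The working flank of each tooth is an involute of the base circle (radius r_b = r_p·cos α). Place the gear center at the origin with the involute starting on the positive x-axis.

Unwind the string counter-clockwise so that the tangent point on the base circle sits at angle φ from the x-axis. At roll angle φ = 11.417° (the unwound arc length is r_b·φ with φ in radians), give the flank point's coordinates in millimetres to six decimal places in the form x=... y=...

pitch radius r_p = m·N/2 = 2.087·51/2 = 53.218500
base radius r_b = r_p·cos α = 53.218500·cos 17.964° = 50.624124
roll angle φ = 11.417° = 0.19926424 rad
x = r_b·(cos φ + φ·sin φ) = 50.624124·(0.98021249 + 0.19926424·0.19794818) = 51.619216
y = r_b·(sin φ − φ·cos φ) = 50.624124·(0.19794818 − 0.19926424·0.98021249) = 0.132984

x=51.619216 y=0.132984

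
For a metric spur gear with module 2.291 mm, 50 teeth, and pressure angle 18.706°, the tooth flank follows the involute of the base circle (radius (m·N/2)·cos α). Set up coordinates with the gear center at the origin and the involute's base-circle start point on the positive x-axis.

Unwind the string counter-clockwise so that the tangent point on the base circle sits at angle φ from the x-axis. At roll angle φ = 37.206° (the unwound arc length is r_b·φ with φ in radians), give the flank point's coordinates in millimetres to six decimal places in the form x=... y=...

x=64.509632 y=4.745926

pitch radius r_p = m·N/2 = 2.291·50/2 = 57.275000
base radius r_b = r_p·cos α = 57.275000·cos 18.706° = 54.249545
roll angle φ = 37.206° = 0.64936720 rad
x = r_b·(cos φ + φ·sin φ) = 54.249545·(0.79646660 + 0.64936720·0.60468252) = 64.509632
y = r_b·(sin φ − φ·cos φ) = 54.249545·(0.60468252 − 0.64936720·0.79646660) = 4.745926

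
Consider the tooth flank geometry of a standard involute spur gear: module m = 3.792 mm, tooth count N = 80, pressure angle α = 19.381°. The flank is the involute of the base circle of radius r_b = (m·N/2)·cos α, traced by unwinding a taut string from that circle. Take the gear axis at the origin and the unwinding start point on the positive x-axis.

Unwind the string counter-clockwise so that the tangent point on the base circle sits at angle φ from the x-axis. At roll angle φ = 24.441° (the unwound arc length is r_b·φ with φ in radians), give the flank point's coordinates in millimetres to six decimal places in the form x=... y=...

x=155.516794 y=3.635278

pitch radius r_p = m·N/2 = 3.792·80/2 = 151.680000
base radius r_b = r_p·cos α = 151.680000·cos 19.381° = 143.084712
roll angle φ = 24.441° = 0.42657592 rad
x = r_b·(cos φ + φ·sin φ) = 143.084712·(0.91038782 + 0.42657592·0.41375600) = 155.516794
y = r_b·(sin φ − φ·cos φ) = 143.084712·(0.41375600 − 0.42657592·0.91038782) = 3.635278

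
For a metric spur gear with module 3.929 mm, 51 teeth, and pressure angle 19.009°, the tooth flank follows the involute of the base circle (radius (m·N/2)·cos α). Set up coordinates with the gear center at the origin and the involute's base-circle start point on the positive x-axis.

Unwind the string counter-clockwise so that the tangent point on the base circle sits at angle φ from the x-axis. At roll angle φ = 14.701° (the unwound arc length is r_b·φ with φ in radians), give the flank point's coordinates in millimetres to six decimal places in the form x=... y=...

x=97.792857 y=0.529857

pitch radius r_p = m·N/2 = 3.929·51/2 = 100.189500
base radius r_b = r_p·cos α = 100.189500·cos 19.009° = 94.725908
roll angle φ = 14.701° = 0.25658085 rad
x = r_b·(cos φ + φ·sin φ) = 94.725908·(0.96726332 + 0.25658085·0.25377483) = 97.792857
y = r_b·(sin φ − φ·cos φ) = 94.725908·(0.25377483 − 0.25658085·0.96726332) = 0.529857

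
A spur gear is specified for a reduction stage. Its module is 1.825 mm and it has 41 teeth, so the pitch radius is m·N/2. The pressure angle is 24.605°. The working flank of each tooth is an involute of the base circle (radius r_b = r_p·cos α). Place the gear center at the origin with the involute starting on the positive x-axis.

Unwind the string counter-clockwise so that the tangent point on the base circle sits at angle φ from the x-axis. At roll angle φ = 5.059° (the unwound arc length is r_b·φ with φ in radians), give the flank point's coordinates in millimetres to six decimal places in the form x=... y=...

x=34.147774 y=0.007799

pitch radius r_p = m·N/2 = 1.825·41/2 = 37.412500
base radius r_b = r_p·cos α = 37.412500·cos 24.605° = 34.015437
roll angle φ = 5.059° = 0.08829621 rad
x = r_b·(cos φ + φ·sin φ) = 34.015437·(0.99610442 + 0.08829621·0.08818152) = 34.147774
y = r_b·(sin φ − φ·cos φ) = 34.015437·(0.08818152 − 0.08829621·0.99610442) = 0.007799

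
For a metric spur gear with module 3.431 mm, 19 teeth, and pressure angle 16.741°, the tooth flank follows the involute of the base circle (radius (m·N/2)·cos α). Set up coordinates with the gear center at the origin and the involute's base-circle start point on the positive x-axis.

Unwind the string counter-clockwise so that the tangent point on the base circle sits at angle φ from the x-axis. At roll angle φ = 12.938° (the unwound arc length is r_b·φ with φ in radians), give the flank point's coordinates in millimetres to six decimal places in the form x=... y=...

x=31.998703 y=0.119188

pitch radius r_p = m·N/2 = 3.431·19/2 = 32.594500
base radius r_b = r_p·cos α = 32.594500·cos 16.741° = 31.213035
roll angle φ = 12.938° = 0.22581070 rad
x = r_b·(cos φ + φ·sin φ) = 31.213035·(0.97461291 + 0.22581070·0.22389655) = 31.998703
y = r_b·(sin φ − φ·cos φ) = 31.213035·(0.22389655 − 0.22581070·0.97461291) = 0.119188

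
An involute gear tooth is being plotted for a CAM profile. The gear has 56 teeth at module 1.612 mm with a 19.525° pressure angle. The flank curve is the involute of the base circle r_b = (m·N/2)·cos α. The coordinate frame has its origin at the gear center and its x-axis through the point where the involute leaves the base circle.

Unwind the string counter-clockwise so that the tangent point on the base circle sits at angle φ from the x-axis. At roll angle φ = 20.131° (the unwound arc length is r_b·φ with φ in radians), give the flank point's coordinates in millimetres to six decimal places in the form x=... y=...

x=45.085783 y=0.607489

pitch radius r_p = m·N/2 = 1.612·56/2 = 45.136000
base radius r_b = r_p·cos α = 45.136000·cos 19.525° = 42.540488
roll angle φ = 20.131° = 0.35135223 rad
x = r_b·(cos φ + φ·sin φ) = 42.540488·(0.93890818 + 0.35135223·0.34416774) = 45.085783
y = r_b·(sin φ − φ·cos φ) = 42.540488·(0.34416774 − 0.35135223·0.93890818) = 0.607489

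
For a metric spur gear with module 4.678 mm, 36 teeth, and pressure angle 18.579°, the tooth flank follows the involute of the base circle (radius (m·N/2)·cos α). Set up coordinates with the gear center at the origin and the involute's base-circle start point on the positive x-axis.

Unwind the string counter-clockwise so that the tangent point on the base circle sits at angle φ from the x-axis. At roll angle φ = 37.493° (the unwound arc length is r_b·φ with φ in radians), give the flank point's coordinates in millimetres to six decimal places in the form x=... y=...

x=95.118267 y=7.140651

pitch radius r_p = m·N/2 = 4.678·36/2 = 84.204000
base radius r_b = r_p·cos α = 84.204000·cos 18.579° = 79.815730
roll angle φ = 37.493° = 0.65437630 rad
x = r_b·(cos φ + φ·sin φ) = 79.815730·(0.79342771 + 0.65437630·0.60866450) = 95.118267
y = r_b·(sin φ − φ·cos φ) = 79.815730·(0.60866450 − 0.65437630·0.79342771) = 7.140651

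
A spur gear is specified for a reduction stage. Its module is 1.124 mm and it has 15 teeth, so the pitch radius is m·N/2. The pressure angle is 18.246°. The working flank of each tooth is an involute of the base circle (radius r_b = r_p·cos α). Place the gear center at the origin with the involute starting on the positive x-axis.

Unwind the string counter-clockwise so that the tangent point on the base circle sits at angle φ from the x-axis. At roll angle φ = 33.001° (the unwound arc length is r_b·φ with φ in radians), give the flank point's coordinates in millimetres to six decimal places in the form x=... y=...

x=9.226033 y=0.493218

pitch radius r_p = m·N/2 = 1.124·15/2 = 8.430000
base radius r_b = r_p·cos α = 8.430000·cos 18.246° = 8.006148
roll angle φ = 33.001° = 0.57597611 rad
x = r_b·(cos φ + φ·sin φ) = 8.006148·(0.83866106 + 0.57597611·0.54465367) = 9.226033
y = r_b·(sin φ − φ·cos φ) = 8.006148·(0.54465367 − 0.57597611·0.83866106) = 0.493218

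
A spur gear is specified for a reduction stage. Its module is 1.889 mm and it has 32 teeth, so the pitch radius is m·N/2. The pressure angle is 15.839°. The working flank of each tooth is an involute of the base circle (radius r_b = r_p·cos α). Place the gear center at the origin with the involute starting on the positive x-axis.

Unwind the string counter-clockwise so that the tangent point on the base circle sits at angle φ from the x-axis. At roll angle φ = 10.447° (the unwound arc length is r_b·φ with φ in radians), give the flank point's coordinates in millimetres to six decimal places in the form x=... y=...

x=29.555795 y=0.058558

pitch radius r_p = m·N/2 = 1.889·32/2 = 30.224000
base radius r_b = r_p·cos α = 30.224000·cos 15.839° = 29.076468
roll angle φ = 10.447° = 0.18233455 rad
x = r_b·(cos φ + φ·sin φ) = 29.076468·(0.98342306 + 0.18233455·0.18132591) = 29.555795
y = r_b·(sin φ − φ·cos φ) = 29.076468·(0.18132591 − 0.18233455·0.98342306) = 0.058558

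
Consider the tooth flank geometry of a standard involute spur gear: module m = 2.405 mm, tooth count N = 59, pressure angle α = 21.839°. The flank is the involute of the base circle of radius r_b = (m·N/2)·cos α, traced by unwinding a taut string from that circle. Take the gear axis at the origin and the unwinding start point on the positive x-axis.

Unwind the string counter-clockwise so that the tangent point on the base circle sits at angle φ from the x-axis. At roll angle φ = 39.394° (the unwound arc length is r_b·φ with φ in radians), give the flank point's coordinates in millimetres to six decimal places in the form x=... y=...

pitch radius r_p = m·N/2 = 2.405·59/2 = 70.947500
base radius r_b = r_p·cos α = 70.947500·cos 21.839° = 65.855799
roll angle φ = 39.394° = 0.68755501 rad
x = r_b·(cos φ + φ·sin φ) = 65.855799·(0.77280004 + 0.68755501·0.63464959) = 79.629970
y = r_b·(sin φ − φ·cos φ) = 65.855799·(0.63464959 − 0.68755501·0.77280004) = 6.803369

x=79.629970 y=6.803369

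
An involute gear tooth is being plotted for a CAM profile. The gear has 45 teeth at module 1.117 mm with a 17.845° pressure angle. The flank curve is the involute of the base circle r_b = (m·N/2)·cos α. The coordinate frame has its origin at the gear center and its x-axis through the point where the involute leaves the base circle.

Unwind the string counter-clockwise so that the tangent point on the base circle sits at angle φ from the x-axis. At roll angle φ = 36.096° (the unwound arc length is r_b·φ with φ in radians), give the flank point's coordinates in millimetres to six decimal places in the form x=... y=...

x=28.210072 y=1.915907

pitch radius r_p = m·N/2 = 1.117·45/2 = 25.132500
base radius r_b = r_p·cos α = 25.132500·cos 17.845° = 23.923350
roll angle φ = 36.096° = 0.62999405 rad
x = r_b·(cos φ + φ·sin φ) = 23.923350·(0.80803102 + 0.62999405·0.58913995) = 28.210072
y = r_b·(sin φ − φ·cos φ) = 23.923350·(0.58913995 − 0.62999405·0.80803102) = 1.915907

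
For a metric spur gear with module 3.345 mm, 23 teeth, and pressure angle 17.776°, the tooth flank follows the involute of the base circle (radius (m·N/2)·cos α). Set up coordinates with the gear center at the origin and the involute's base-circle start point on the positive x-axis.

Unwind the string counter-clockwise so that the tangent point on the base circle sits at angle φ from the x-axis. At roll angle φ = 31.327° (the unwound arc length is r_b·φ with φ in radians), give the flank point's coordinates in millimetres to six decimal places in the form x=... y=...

x=41.703833 y=1.936763

pitch radius r_p = m·N/2 = 3.345·23/2 = 38.467500
base radius r_b = r_p·cos α = 38.467500·cos 17.776° = 36.630960
roll angle φ = 31.327° = 0.54675929 rad
x = r_b·(cos φ + φ·sin φ) = 36.630960·(0.85421392 + 0.54675929·0.51992171) = 41.703833
y = r_b·(sin φ − φ·cos φ) = 36.630960·(0.51992171 − 0.54675929·0.85421392) = 1.936763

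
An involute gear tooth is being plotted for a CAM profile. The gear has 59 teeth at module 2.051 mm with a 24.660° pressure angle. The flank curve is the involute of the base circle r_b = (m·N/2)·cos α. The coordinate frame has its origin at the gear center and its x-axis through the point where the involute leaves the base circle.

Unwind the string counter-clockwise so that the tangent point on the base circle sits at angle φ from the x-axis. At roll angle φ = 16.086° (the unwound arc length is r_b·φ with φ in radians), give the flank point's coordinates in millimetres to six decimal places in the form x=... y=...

pitch radius r_p = m·N/2 = 2.051·59/2 = 60.504500
base radius r_b = r_p·cos α = 60.504500·cos 24.660° = 54.986470
roll angle φ = 16.086° = 0.28075366 rad
x = r_b·(cos φ + φ·sin φ) = 54.986470·(0.96084689 + 0.28075366·0.27707988) = 57.111042
y = r_b·(sin φ − φ·cos φ) = 54.986470·(0.27707988 − 0.28075366·0.96084689) = 0.402424

x=57.111042 y=0.402424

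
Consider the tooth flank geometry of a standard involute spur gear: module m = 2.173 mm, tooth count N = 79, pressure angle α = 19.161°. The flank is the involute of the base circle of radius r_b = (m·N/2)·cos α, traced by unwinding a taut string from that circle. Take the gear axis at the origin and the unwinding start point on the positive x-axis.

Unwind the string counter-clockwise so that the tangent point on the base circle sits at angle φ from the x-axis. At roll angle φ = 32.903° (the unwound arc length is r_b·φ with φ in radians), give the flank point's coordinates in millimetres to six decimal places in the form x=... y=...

pitch radius r_p = m·N/2 = 2.173·79/2 = 85.833500
base radius r_b = r_p·cos α = 85.833500·cos 19.161° = 81.078324
roll angle φ = 32.903° = 0.57426568 rad
x = r_b·(cos φ + φ·sin φ) = 81.078324·(0.83959142 + 0.57426568·0.54321841) = 93.365186
y = r_b·(sin φ − φ·cos φ) = 81.078324·(0.54321841 − 0.57426568·0.83959142) = 4.951443

x=93.365186 y=4.951443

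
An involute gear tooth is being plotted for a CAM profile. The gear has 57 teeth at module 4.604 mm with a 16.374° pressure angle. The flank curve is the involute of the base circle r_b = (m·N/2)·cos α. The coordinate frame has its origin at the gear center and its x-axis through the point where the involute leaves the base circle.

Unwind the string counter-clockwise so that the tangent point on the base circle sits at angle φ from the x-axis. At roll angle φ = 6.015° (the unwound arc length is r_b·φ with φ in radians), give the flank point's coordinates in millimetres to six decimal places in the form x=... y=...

x=126.584049 y=0.048500

pitch radius r_p = m·N/2 = 4.604·57/2 = 131.214000
base radius r_b = r_p·cos α = 131.214000·cos 16.374° = 125.892222
roll angle φ = 6.015° = 0.10498155 rad
x = r_b·(cos φ + φ·sin φ) = 125.892222·(0.99449450 + 0.10498155·0.10478882) = 126.584049
y = r_b·(sin φ − φ·cos φ) = 125.892222·(0.10478882 − 0.10498155·0.99449450) = 0.048500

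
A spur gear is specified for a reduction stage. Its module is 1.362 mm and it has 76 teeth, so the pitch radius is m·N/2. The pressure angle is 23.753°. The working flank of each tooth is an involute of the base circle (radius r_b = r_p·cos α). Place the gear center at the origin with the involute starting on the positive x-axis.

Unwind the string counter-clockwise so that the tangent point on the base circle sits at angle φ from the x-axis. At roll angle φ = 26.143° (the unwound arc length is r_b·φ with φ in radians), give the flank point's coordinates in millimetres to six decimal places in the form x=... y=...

x=52.049290 y=1.469021

pitch radius r_p = m·N/2 = 1.362·76/2 = 51.756000
base radius r_b = r_p·cos α = 51.756000·cos 23.753° = 47.371769
roll angle φ = 26.143° = 0.45628143 rad
x = r_b·(cos φ + φ·sin φ) = 47.371769·(0.89769715 + 0.45628143·0.44061301) = 52.049290
y = r_b·(sin φ − φ·cos φ) = 47.371769·(0.44061301 − 0.45628143·0.89769715) = 1.469021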